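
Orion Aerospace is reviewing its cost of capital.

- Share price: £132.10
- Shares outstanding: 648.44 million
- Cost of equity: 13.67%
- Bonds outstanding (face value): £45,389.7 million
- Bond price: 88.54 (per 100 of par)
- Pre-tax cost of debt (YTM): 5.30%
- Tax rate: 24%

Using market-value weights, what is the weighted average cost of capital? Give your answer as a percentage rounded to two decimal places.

Market value of equity E = 132.1 × 648.44m = 85658.924m. Market value of debt D = 45389.7m × 88.54/100 = 40188.04038m.
Total capital V = 85658.924 + 40188.04038 = 125846.96438.
Equity: weight = 85658.924/125846.96438 = 0.6807; cost = 13.67%.
Bonds outstanding: weight = 40188.04038/125846.96438 = 0.3193; after-tax cost = 5.3% × (1 − 24%) = 4.0280%.
WACC = 0.6807 × 13.6700% + 0.3193 × 4.0280% = 10.5909%.

10.59%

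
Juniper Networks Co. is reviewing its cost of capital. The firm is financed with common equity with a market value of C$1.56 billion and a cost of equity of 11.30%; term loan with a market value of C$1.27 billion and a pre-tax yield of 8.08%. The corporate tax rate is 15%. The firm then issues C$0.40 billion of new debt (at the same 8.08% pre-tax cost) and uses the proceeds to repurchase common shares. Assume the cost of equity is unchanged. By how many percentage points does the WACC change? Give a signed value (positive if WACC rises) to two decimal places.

-0.63 pp

Current WACC:
Total capital V = 1.56 + 1.27 = 2.83.
Equity: weight = 1.56/2.83 = 0.5512; cost = 11.3%.
Term loan: weight = 1.27/2.83 = 0.4488; after-tax cost = 8.08% × (1 − 15%) = 6.8680%.
WACC = 0.5512 × 11.3000% + 0.4488 × 6.8680% = 9.3111%.
After the change:
Total capital V = 1.16 + 1.67 = 2.83.
Equity: weight = 1.16/2.83 = 0.4099; cost = 11.3%.
Term loan: weight = 1.67/2.83 = 0.5901; after-tax cost = 8.08% × (1 − 15%) = 6.8680%.
WACC = 0.4099 × 11.3000% + 0.5901 × 6.8680% = 8.6847%.
Change in WACC = 8.6847% − 9.3111% = -0.6264 pp.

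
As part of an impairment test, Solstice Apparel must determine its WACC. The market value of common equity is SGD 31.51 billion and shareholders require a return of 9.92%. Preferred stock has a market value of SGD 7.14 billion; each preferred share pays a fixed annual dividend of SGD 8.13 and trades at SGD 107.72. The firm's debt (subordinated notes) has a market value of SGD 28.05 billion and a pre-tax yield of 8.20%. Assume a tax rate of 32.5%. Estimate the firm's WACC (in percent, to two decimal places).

7.82%

Cost of preferred: Rp = 8.13 / 107.72 = 7.5473%.
Total capital V = 31.51 + 7.14 + 28.05 = 66.7.
Equity: weight = 31.51/66.7 = 0.4724; cost = 9.92%.
Preferred: weight = 7.14/66.7 = 0.1070; cost = 7.5473%.
Subordinated notes: weight = 28.05/66.7 = 0.4205; after-tax cost = 8.2% × (1 − 32.5%) = 5.5350%.
WACC = 0.4724 × 9.9200% + 0.1070 × 7.5473% + 0.4205 × 5.5350% = 7.8219%.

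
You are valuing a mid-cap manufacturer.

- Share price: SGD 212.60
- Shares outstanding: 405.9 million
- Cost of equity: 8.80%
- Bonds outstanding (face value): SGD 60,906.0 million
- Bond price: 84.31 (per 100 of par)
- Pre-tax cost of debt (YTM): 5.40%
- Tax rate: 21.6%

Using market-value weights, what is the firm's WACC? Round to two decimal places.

Market value of equity E = 212.6 × 405.9m = 86294.34m. Market value of debt D = 60906m × 84.31/100 = 51349.8486m.
Total capital V = 86294.34 + 51349.8486 = 137644.1886.
Equity: weight = 86294.34/137644.1886 = 0.6269; cost = 8.8%.
Bonds outstanding: weight = 51349.8486/137644.1886 = 0.3731; after-tax cost = 5.4% × (1 − 21.6%) = 4.2336%.
WACC = 0.6269 × 8.8000% + 0.3731 × 4.2336% = 7.0964%.

7.10%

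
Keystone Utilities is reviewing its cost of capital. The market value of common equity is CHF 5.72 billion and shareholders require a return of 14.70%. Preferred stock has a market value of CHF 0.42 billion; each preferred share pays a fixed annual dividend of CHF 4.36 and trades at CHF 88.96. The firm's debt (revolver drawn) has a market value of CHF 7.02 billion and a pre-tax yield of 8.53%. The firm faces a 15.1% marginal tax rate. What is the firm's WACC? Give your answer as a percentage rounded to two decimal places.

10.41%

Cost of preferred: Rp = 4.36 / 88.96 = 4.9011%.
Total capital V = 5.72 + 0.42 + 7.02 = 13.16.
Equity: weight = 5.72/13.16 = 0.4347; cost = 14.7%.
Preferred: weight = 0.42/13.16 = 0.0319; cost = 4.9011%.
Revolver drawn: weight = 7.02/13.16 = 0.5334; after-tax cost = 8.53% × (1 − 15.1%) = 7.2420%.
WACC = 0.4347 × 14.7000% + 0.0319 × 4.9011% + 0.5334 × 7.2420% = 10.4089%.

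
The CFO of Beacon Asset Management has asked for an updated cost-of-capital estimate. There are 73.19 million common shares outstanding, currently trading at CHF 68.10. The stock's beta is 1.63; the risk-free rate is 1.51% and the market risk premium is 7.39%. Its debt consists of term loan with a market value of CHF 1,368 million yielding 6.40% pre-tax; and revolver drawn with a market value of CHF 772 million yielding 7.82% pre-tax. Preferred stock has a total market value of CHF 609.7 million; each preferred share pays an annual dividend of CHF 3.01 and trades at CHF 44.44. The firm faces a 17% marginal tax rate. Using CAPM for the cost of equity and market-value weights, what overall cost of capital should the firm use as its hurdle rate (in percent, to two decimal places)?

10.86%

Cost of equity via CAPM: Re = 1.51% + 1.63 × 7.39% = 13.5557%.
Cost of preferred: Rp = 3.01 / 44.44 = 6.7732%.
Market value of equity E = 68.1 × 73.19m = 4984.239m.
Total capital V = 4984.239 + 609.7 + 1368 + 772 = 7733.939.
Equity: weight = 4984.239/7733.939 = 0.6445; cost = 13.5557%.
Preferred: weight = 609.7/7733.939 = 0.0788; cost = 6.7732%.
Term loan: weight = 1368/7733.939 = 0.1769; after-tax cost = 6.4% × (1 − 17%) = 5.3120%.
Revolver drawn: weight = 772/7733.939 = 0.0998; after-tax cost = 7.82% × (1 − 17%) = 6.4906%.
WACC = 0.6445 × 13.5557% + 0.0788 × 6.7732% + 0.1769 × 5.3120% + 0.0998 × 6.4906% = 10.8576%.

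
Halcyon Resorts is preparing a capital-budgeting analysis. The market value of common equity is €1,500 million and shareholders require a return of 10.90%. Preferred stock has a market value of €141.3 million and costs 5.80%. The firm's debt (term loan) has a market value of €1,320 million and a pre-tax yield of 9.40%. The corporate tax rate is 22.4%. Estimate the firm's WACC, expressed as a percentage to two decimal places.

9.05%

Total capital V = 1500 + 141.3 + 1320 = 2961.3.
Equity: weight = 1500/2961.3 = 0.5065; cost = 10.9%.
Preferred: weight = 141.3/2961.3 = 0.0477; cost = 5.8%.
Term loan: weight = 1320/2961.3 = 0.4458; after-tax cost = 9.4% × (1 − 22.4%) = 7.2944%.
WACC = 0.5065 × 10.9000% + 0.0477 × 5.8000% + 0.4458 × 7.2944% = 9.0495%.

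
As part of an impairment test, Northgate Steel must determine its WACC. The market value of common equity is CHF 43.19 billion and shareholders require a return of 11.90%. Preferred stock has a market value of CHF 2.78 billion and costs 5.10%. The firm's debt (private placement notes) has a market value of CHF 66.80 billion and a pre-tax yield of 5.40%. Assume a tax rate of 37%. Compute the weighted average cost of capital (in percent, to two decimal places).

Total capital V = 43.19 + 2.78 + 66.8 = 112.77.
Equity: weight = 43.19/112.77 = 0.3830; cost = 11.9%.
Preferred: weight = 2.78/112.77 = 0.0247; cost = 5.1%.
Private placement notes: weight = 66.8/112.77 = 0.5924; after-tax cost = 5.4% × (1 − 37%) = 3.4020%.
WACC = 0.3830 × 11.9000% + 0.0247 × 5.1000% + 0.5924 × 3.4020% = 6.6985%.

6.70%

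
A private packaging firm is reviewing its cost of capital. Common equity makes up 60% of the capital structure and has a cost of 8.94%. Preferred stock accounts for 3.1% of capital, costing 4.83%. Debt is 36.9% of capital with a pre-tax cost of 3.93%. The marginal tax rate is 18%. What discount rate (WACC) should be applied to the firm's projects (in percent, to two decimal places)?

After-tax cost of debt = 3.93% × (1 − 18%) = 3.2226%.
WACC = 0.600 × 8.9400% + 0.031 × 4.8300% + 0.369 × 3.2226% = 6.7029%.

6.70%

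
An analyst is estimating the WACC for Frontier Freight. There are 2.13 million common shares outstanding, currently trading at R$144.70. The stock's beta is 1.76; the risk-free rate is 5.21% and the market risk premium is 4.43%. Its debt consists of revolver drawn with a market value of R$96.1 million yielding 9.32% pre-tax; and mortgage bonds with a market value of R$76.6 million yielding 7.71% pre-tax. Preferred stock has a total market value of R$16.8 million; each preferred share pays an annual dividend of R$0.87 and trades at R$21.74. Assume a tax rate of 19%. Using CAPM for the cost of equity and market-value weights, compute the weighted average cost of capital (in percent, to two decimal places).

Cost of equity via CAPM: Re = 5.21% + 1.76 × 4.43% = 13.0068%.
Cost of preferred: Rp = 0.87 / 21.74 = 4.0018%.
Market value of equity E = 144.7 × 2.13m = 308.211m.
Total capital V = 308.211 + 16.8 + 96.1 + 76.6 = 497.711.
Equity: weight = 308.211/497.711 = 0.6193; cost = 13.0068%.
Preferred: weight = 16.8/497.711 = 0.0338; cost = 4.0018%.
Revolver drawn: weight = 96.1/497.711 = 0.1931; after-tax cost = 9.32% × (1 − 19%) = 7.5492%.
Mortgage bonds: weight = 76.6/497.711 = 0.1539; after-tax cost = 7.71% × (1 − 19%) = 6.2451%.
WACC = 0.6193 × 13.0068% + 0.0338 × 4.0018% + 0.1931 × 7.5492% + 0.1539 × 6.2451% = 10.6084%.

10.61%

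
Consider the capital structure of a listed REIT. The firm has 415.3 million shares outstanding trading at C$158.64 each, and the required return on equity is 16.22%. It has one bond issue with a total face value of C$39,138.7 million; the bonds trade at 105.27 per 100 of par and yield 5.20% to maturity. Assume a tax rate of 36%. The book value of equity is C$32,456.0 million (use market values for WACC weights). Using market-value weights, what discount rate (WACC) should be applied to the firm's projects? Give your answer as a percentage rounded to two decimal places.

11.26%

Market value of equity E = 158.64 × 415.3m = 65883.192m. Market value of debt D = 39138.7m × 105.27/100 = 41201.30949m.
Total capital V = 65883.192 + 41201.30949 = 107084.50149.
Equity: weight = 65883.192/107084.50149 = 0.6152; cost = 16.22%.
Bonds outstanding: weight = 41201.30949/107084.50149 = 0.3848; after-tax cost = 5.2% × (1 − 36%) = 3.3280%.
WACC = 0.6152 × 16.2200% + 0.3848 × 3.3280% = 11.2597%.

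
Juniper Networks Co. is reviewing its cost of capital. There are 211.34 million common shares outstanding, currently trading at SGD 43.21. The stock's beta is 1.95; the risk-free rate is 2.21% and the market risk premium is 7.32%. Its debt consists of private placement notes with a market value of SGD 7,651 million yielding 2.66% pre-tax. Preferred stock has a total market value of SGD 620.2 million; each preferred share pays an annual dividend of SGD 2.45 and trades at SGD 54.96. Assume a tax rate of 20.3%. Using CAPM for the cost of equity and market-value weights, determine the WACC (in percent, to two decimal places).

9.74%

Cost of equity via CAPM: Re = 2.21% + 1.95 × 7.32% = 16.4840%.
Cost of preferred: Rp = 2.45 / 54.96 = 4.4578%.
Market value of equity E = 43.21 × 211.34m = 9132.0014m.
Total capital V = 9132.0014 + 620.2 + 7651 = 17403.2014.
Equity: weight = 9132.0014/17403.2014 = 0.5247; cost = 16.484%.
Preferred: weight = 620.2/17403.2014 = 0.0356; cost = 4.4578%.
Private placement notes: weight = 7651/17403.2014 = 0.4396; after-tax cost = 2.66% × (1 − 20.3%) = 2.1200%.
WACC = 0.5247 × 16.4840% + 0.0356 × 4.4578% + 0.4396 × 2.1200% = 9.7406%.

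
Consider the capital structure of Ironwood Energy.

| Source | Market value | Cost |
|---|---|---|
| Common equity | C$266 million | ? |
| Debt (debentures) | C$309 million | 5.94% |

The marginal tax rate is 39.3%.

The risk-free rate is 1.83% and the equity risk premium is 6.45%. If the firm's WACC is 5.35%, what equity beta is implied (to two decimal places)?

Total capital V = 266 + 309 = 575.
Equity weight = 266/575 = 0.4626.
Debentures weight = 309/575 = 0.5374.
Debt contribution = 0.5374 × 5.94% × (1 − 39.3%) = 1.9376%.
Required equity contribution = 5.35% − 1.9376% = 3.4124%  ⇒  Re = 7.3764%.
CAPM: 7.3764% = 1.83% + β × 6.45%  ⇒  β = 0.8599.

0.86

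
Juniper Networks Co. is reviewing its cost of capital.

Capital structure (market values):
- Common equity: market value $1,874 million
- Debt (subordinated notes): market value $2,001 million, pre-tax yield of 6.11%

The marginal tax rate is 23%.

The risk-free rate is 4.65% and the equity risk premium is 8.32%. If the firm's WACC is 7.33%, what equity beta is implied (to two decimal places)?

0.66

Total capital V = 1874 + 2001 = 3875.
Equity weight = 1874/3875 = 0.4836.
Subordinated notes weight = 2001/3875 = 0.5164.
Debt contribution = 0.5164 × 6.11% × (1 − 23%) = 2.4294%.
Required equity contribution = 7.33% − 2.4294% = 4.9006%  ⇒  Re = 10.1332%.
CAPM: 10.1332% = 4.65% + β × 8.32%  ⇒  β = 0.6590.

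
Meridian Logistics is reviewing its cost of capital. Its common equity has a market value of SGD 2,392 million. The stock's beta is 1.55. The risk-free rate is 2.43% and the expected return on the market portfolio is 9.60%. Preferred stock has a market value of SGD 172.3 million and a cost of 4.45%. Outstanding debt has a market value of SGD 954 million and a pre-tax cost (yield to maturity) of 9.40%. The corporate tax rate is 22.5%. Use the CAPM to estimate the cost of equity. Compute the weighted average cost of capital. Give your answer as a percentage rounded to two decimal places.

11.40%

Market risk premium = 9.6% − 2.43% = 7.17%.
Cost of equity via CAPM: Re = 2.43% + 1.55 × 7.17% = 13.5435%.
Total capital V = 2392 + 172.3 + 954 = 3518.3.
Equity: weight = 2392/3518.3 = 0.6799; cost = 13.5435%.
Preferred: weight = 172.3/3518.3 = 0.0490; cost = 4.45%.
Debt: weight = 954/3518.3 = 0.2712; after-tax cost = 9.4% × (1 − 22.5%) = 7.2850%.
WACC = 0.6799 × 13.5435% + 0.0490 × 4.4500% + 0.2712 × 7.2850% = 11.4012%.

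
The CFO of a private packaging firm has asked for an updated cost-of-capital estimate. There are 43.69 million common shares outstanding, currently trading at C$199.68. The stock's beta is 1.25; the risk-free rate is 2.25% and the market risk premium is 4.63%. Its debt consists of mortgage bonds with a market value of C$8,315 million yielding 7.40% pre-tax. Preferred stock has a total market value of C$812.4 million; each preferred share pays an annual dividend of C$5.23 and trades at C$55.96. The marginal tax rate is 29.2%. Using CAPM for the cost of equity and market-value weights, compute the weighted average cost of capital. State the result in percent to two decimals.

Cost of equity via CAPM: Re = 2.25% + 1.25 × 4.63% = 8.0375%.
Cost of preferred: Rp = 5.23 / 55.96 = 9.3460%.
Market value of equity E = 199.68 × 43.69m = 8724.0192m.
Total capital V = 8724.0192 + 812.4 + 8315 = 17851.4192.
Equity: weight = 8724.0192/17851.4192 = 0.4887; cost = 8.0375%.
Preferred: weight = 812.4/17851.4192 = 0.0455; cost = 9.346%.
Mortgage bonds: weight = 8315/17851.4192 = 0.4658; after-tax cost = 7.4% × (1 − 29.2%) = 5.2392%.
WACC = 0.4887 × 8.0375% + 0.0455 × 9.3460% + 0.4658 × 5.2392% = 6.7936%.

6.79%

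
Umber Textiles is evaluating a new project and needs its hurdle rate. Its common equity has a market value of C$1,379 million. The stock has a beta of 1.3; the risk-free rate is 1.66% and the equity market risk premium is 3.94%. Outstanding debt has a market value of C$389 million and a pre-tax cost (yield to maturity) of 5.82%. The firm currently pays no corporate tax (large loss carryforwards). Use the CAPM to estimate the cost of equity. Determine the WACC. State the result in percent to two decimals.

6.57%

Cost of equity via CAPM: Re = 1.66% + 1.3 × 3.94% = 6.7820%.
Total capital V = 1379 + 389 = 1768.
Equity: weight = 1379/1768 = 0.7800; cost = 6.782%.
Debt: weight = 389/1768 = 0.2200; after-tax cost = 5.82% × (1 − 0%) = 5.8200%.
WACC = 0.7800 × 6.7820% + 0.2200 × 5.8200% = 6.5703%.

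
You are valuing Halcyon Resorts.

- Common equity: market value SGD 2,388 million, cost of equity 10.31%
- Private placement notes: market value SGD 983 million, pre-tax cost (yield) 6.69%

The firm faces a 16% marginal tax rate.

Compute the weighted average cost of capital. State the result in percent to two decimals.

8.94%

Total capital V = 2388 + 983 = 3371.
Equity: weight = 2388/3371 = 0.7084; cost = 10.31%.
Private placement notes: weight = 983/3371 = 0.2916; after-tax cost = 6.69% × (1 − 16%) = 5.6196%.
WACC = 0.7084 × 10.3100% + 0.2916 × 5.6196% = 8.9423%.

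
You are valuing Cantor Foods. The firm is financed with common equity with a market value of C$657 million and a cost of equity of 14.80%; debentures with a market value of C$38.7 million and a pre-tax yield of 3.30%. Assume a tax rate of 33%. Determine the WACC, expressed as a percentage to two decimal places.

Total capital V = 657 + 38.7 = 695.7.
Equity: weight = 657/695.7 = 0.9444; cost = 14.8%.
Debentures: weight = 38.7/695.7 = 0.0556; after-tax cost = 3.3% × (1 − 33%) = 2.2110%.
WACC = 0.9444 × 14.8000% + 0.0556 × 2.2110% = 14.0997%.

14.10%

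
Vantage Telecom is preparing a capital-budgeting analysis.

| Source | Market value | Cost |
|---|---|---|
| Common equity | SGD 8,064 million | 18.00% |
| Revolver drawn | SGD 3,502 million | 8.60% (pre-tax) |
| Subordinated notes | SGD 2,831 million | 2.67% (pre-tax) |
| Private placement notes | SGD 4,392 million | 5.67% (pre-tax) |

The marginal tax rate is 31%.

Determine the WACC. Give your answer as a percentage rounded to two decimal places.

Total capital V = 8064 + 3502 + 2831 + 4392 = 18789.
Equity: weight = 8064/18789 = 0.4292; cost = 18%.
Revolver drawn: weight = 3502/18789 = 0.1864; after-tax cost = 8.6% × (1 − 31%) = 5.9340%.
Subordinated notes: weight = 2831/18789 = 0.1507; after-tax cost = 2.67% × (1 − 31%) = 1.8423%.
Private placement notes: weight = 4392/18789 = 0.2338; after-tax cost = 5.67% × (1 − 31%) = 3.9123%.
WACC = 0.4292 × 18.0000% + 0.1864 × 5.9340% + 0.1507 × 1.8423% + 0.2338 × 3.9123% = 10.0235%.

10.02%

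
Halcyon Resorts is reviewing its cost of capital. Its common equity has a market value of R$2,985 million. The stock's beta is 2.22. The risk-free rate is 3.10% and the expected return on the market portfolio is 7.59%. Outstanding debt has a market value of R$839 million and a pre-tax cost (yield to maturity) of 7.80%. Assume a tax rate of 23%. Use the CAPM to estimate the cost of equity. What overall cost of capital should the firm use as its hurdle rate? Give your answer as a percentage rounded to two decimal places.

11.52%

Market risk premium = 7.59% − 3.1% = 4.49%.
Cost of equity via CAPM: Re = 3.1% + 2.22 × 4.49% = 13.0678%.
Total capital V = 2985 + 839 = 3824.
Equity: weight = 2985/3824 = 0.7806; cost = 13.0678%.
Debt: weight = 839/3824 = 0.2194; after-tax cost = 7.8% × (1 − 23%) = 6.0060%.
WACC = 0.7806 × 13.0678% + 0.2194 × 6.0060% = 11.5184%.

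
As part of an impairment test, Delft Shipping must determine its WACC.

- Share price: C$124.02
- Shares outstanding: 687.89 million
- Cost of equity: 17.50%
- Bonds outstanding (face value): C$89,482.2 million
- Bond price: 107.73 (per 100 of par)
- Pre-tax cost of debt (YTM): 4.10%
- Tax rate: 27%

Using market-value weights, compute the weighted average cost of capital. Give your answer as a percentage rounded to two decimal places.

9.80%

Market value of equity E = 124.02 × 687.89m = 85312.1178m. Market value of debt D = 89482.2m × 107.73/100 = 96399.17406m.
Total capital V = 85312.1178 + 96399.17406 = 181711.29186.
Equity: weight = 85312.1178/181711.29186 = 0.4695; cost = 17.5%.
Bonds outstanding: weight = 96399.17406/181711.29186 = 0.5305; after-tax cost = 4.1% × (1 − 27%) = 2.9930%.
WACC = 0.4695 × 17.5000% + 0.5305 × 2.9930% = 9.8039%.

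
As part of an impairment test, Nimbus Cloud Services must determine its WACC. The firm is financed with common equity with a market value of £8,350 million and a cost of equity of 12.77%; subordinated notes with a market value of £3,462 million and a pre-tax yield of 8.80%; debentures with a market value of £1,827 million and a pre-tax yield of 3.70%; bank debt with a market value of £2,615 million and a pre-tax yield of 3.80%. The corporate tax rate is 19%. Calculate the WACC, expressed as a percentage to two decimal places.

Total capital V = 8350 + 3462 + 1827 + 2615 = 16254.
Equity: weight = 8350/16254 = 0.5137; cost = 12.77%.
Subordinated notes: weight = 3462/16254 = 0.2130; after-tax cost = 8.8% × (1 − 19%) = 7.1280%.
Debentures: weight = 1827/16254 = 0.1124; after-tax cost = 3.7% × (1 − 19%) = 2.9970%.
Bank debt: weight = 2615/16254 = 0.1609; after-tax cost = 3.8% × (1 − 19%) = 3.0780%.
WACC = 0.5137 × 12.7700% + 0.2130 × 7.1280% + 0.1124 × 2.9970% + 0.1609 × 3.0780% = 8.9105%.

8.91%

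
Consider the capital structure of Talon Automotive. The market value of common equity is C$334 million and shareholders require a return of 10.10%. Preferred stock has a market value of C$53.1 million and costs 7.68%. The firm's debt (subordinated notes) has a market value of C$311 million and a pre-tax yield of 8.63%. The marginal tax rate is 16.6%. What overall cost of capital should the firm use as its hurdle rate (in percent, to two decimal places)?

Total capital V = 334 + 53.1 + 311 = 698.1.
Equity: weight = 334/698.1 = 0.4784; cost = 10.1%.
Preferred: weight = 53.1/698.1 = 0.0761; cost = 7.68%.
Subordinated notes: weight = 311/698.1 = 0.4455; after-tax cost = 8.63% × (1 − 16.6%) = 7.1974%.
WACC = 0.4784 × 10.1000% + 0.0761 × 7.6800% + 0.4455 × 7.1974% = 8.6228%.

8.62%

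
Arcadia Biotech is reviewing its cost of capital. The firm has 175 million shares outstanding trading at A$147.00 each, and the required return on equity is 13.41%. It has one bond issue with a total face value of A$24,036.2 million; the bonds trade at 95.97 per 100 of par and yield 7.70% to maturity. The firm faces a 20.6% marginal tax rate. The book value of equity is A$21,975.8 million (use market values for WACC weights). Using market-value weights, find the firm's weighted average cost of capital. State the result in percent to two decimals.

9.96%

Market value of equity E = 147.0 × 175m = 25725m. Market value of debt D = 24036.2m × 95.97/100 = 23067.54114m.
Total capital V = 25725 + 23067.54114 = 48792.54114.
Equity: weight = 25725/48792.54114 = 0.5272; cost = 13.41%.
Bonds outstanding: weight = 23067.54114/48792.54114 = 0.4728; after-tax cost = 7.7% × (1 − 20.6%) = 6.1138%.
WACC = 0.5272 × 13.4100% + 0.4728 × 6.1138% = 9.9606%.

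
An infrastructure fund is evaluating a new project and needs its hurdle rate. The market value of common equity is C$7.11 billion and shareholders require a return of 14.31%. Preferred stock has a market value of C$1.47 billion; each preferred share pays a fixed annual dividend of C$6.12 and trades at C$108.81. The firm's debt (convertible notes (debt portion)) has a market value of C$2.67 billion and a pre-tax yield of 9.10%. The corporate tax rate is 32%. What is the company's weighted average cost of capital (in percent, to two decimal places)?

Cost of preferred: Rp = 6.12 / 108.81 = 5.6245%.
Total capital V = 7.11 + 1.47 + 2.67 = 11.25.
Equity: weight = 7.11/11.25 = 0.6320; cost = 14.31%.
Preferred: weight = 1.47/11.25 = 0.1307; cost = 5.6245%.
Convertible notes (debt portion): weight = 2.67/11.25 = 0.2373; after-tax cost = 9.1% × (1 − 32%) = 6.1880%.
WACC = 0.6320 × 14.3100% + 0.1307 × 5.6245% + 0.2373 × 6.1880% = 11.2475%.

11.25%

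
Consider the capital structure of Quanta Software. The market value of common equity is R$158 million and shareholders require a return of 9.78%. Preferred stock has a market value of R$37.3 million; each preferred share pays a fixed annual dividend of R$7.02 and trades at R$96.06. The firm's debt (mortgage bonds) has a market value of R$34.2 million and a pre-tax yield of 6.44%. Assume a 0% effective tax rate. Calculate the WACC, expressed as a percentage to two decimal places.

Cost of preferred: Rp = 7.02 / 96.06 = 7.3079%.
Total capital V = 158 + 37.3 + 34.2 = 229.5.
Equity: weight = 158/229.5 = 0.6885; cost = 9.78%.
Preferred: weight = 37.3/229.5 = 0.1625; cost = 7.3079%.
Mortgage bonds: weight = 34.2/229.5 = 0.1490; after-tax cost = 6.44% × (1 − 0%) = 6.4400%.
WACC = 0.6885 × 9.7800% + 0.1625 × 7.3079% + 0.1490 × 6.4400% = 8.8805%.

8.88%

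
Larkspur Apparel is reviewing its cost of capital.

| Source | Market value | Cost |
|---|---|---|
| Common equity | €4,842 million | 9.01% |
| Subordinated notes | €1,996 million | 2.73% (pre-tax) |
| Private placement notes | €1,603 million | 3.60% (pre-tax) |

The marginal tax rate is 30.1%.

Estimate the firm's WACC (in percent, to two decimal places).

6.10%

Total capital V = 4842 + 1996 + 1603 = 8441.
Equity: weight = 4842/8441 = 0.5736; cost = 9.01%.
Subordinated notes: weight = 1996/8441 = 0.2365; after-tax cost = 2.73% × (1 − 30.1%) = 1.9083%.
Private placement notes: weight = 1603/8441 = 0.1899; after-tax cost = 3.6% × (1 − 30.1%) = 2.5164%.
WACC = 0.5736 × 9.0100% + 0.2365 × 1.9083% + 0.1899 × 2.5164% = 6.0975%.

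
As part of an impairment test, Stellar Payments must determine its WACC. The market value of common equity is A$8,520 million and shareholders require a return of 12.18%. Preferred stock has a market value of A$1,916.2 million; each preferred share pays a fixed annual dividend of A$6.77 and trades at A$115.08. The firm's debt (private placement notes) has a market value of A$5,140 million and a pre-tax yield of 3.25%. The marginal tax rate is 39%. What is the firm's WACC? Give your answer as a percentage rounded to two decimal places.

Cost of preferred: Rp = 6.77 / 115.08 = 5.8829%.
Total capital V = 8520 + 1916.2 + 5140 = 15576.2.
Equity: weight = 8520/15576.2 = 0.5470; cost = 12.18%.
Preferred: weight = 1916.2/15576.2 = 0.1230; cost = 5.8829%.
Private placement notes: weight = 5140/15576.2 = 0.3300; after-tax cost = 3.25% × (1 − 39%) = 1.9825%.
WACC = 0.5470 × 12.1800% + 0.1230 × 5.8829% + 0.3300 × 1.9825% = 8.0402%.

8.04%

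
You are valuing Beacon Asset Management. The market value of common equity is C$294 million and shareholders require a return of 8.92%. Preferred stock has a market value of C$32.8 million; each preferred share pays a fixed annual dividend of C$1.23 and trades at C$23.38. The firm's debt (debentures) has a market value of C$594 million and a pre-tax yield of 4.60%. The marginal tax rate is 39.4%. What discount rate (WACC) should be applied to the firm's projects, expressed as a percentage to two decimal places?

Cost of preferred: Rp = 1.23 / 23.38 = 5.2609%.
Total capital V = 294 + 32.8 + 594 = 920.8.
Equity: weight = 294/920.8 = 0.3193; cost = 8.92%.
Preferred: weight = 32.8/920.8 = 0.0356; cost = 5.2609%.
Debentures: weight = 594/920.8 = 0.6451; after-tax cost = 4.6% × (1 − 39.4%) = 2.7876%.
WACC = 0.3193 × 8.9200% + 0.0356 × 5.2609% + 0.6451 × 2.7876% = 4.8337%.

4.83%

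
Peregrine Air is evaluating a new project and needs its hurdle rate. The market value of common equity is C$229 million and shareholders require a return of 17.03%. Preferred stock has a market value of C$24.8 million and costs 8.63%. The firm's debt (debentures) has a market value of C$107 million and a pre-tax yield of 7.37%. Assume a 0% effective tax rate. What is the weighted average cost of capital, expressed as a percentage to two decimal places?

Total capital V = 229 + 24.8 + 107 = 360.8.
Equity: weight = 229/360.8 = 0.6347; cost = 17.03%.
Preferred: weight = 24.8/360.8 = 0.0687; cost = 8.63%.
Debentures: weight = 107/360.8 = 0.2966; after-tax cost = 7.37% × (1 − 0%) = 7.3700%.
WACC = 0.6347 × 17.0300% + 0.0687 × 8.6300% + 0.2966 × 7.3700% = 13.5878%.

13.59%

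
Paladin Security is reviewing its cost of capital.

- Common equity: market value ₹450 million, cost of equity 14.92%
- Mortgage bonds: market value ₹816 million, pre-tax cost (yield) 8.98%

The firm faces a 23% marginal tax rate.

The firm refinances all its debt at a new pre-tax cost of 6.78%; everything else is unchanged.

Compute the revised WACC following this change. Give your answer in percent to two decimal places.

After the change:
Total capital V = 450 + 816 = 1266.
Equity: weight = 450/1266 = 0.3555; cost = 14.92%.
Mortgage bonds: weight = 816/1266 = 0.6445; after-tax cost = 6.78% × (1 − 23%) = 5.2206%.
WACC = 0.3555 × 14.9200% + 0.6445 × 5.2206% = 8.6683%.

8.67%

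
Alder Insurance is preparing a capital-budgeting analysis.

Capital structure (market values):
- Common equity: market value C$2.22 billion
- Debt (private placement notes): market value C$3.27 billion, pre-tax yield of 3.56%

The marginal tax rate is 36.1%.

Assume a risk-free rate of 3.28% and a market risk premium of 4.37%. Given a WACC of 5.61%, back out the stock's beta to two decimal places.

Total capital V = 2.22 + 3.27 = 5.49.
Equity weight = 2.22/5.49 = 0.4044.
Private placement notes weight = 3.27/5.49 = 0.5956.
Debt contribution = 0.5956 × 3.56% × (1 − 36.1%) = 1.3550%.
Required equity contribution = 5.61% − 1.3550% = 4.2550%  ⇒  Re = 10.5226%.
CAPM: 10.5226% = 3.28% + β × 4.37%  ⇒  β = 1.6573.

1.66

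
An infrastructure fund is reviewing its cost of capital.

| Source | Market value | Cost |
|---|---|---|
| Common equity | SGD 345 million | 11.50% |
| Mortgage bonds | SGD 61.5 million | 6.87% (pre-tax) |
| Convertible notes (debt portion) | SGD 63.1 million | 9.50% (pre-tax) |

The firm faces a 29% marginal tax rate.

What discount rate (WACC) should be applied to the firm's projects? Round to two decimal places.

9.99%

Total capital V = 345 + 61.5 + 63.1 = 469.6.
Equity: weight = 345/469.6 = 0.7347; cost = 11.5%.
Mortgage bonds: weight = 61.5/469.6 = 0.1310; after-tax cost = 6.87% × (1 − 29%) = 4.8777%.
Convertible notes (debt portion): weight = 63.1/469.6 = 0.1344; after-tax cost = 9.5% × (1 − 29%) = 6.7450%.
WACC = 0.7347 × 11.5000% + 0.1310 × 4.8777% + 0.1344 × 6.7450% = 9.9938%.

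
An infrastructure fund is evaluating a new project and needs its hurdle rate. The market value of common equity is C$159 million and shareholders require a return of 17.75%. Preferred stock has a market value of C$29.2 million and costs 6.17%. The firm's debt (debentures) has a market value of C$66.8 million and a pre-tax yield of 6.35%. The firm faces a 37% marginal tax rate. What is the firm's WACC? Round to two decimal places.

Total capital V = 159 + 29.2 + 66.8 = 255.
Equity: weight = 159/255 = 0.6235; cost = 17.75%.
Preferred: weight = 29.2/255 = 0.1145; cost = 6.17%.
Debentures: weight = 66.8/255 = 0.2620; after-tax cost = 6.35% × (1 − 37%) = 4.0005%.
WACC = 0.6235 × 17.7500% + 0.1145 × 6.1700% + 0.2620 × 4.0005% = 12.8221%.

12.82%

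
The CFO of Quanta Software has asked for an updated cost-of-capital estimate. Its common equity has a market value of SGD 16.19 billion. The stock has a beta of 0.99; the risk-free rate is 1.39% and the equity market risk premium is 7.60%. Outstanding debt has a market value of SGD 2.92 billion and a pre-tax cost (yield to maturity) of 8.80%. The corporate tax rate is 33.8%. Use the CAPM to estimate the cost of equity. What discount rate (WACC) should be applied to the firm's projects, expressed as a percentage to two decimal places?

Cost of equity via CAPM: Re = 1.39% + 0.99 × 7.6% = 8.9140%.
Total capital V = 16.19 + 2.92 = 19.11.
Equity: weight = 16.19/19.11 = 0.8472; cost = 8.914%.
Debt: weight = 2.92/19.11 = 0.1528; after-tax cost = 8.8% × (1 − 33.8%) = 5.8256%.
WACC = 0.8472 × 8.9140% + 0.1528 × 5.8256% = 8.4421%.

8.44%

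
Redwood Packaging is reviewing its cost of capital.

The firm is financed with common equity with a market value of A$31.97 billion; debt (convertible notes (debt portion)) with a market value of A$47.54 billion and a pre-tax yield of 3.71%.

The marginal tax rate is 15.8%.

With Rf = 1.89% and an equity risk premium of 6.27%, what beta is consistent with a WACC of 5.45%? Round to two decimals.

1.12

Total capital V = 31.97 + 47.54 = 79.51.
Equity weight = 31.97/79.51 = 0.4021.
Convertible notes (debt portion) weight = 47.54/79.51 = 0.5979.
Debt contribution = 0.5979 × 3.71% × (1 − 15.8%) = 1.8678%.
Required equity contribution = 5.45% − 1.8678% = 3.5822%  ⇒  Re = 8.9091%.
CAPM: 8.9091% = 1.89% + β × 6.27%  ⇒  β = 1.1195.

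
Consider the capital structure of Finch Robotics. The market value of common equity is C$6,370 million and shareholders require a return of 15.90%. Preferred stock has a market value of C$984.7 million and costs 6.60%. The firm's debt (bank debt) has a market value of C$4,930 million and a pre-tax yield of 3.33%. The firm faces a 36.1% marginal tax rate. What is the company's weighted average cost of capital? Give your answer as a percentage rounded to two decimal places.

9.63%

Total capital V = 6370 + 984.7 + 4930 = 12284.7.
Equity: weight = 6370/12284.7 = 0.5185; cost = 15.9%.
Preferred: weight = 984.7/12284.7 = 0.0802; cost = 6.6%.
Bank debt: weight = 4930/12284.7 = 0.4013; after-tax cost = 3.33% × (1 − 36.1%) = 2.1279%.
WACC = 0.5185 × 15.9000% + 0.0802 × 6.6000% + 0.4013 × 2.1279% = 9.6276%.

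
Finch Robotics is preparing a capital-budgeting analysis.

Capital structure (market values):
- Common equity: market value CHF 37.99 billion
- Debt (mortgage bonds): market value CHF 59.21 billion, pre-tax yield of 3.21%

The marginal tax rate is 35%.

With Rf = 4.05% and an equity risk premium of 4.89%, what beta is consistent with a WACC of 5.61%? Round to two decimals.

1.44

Total capital V = 37.99 + 59.21 = 97.2.
Equity weight = 37.99/97.2 = 0.3908.
Mortgage bonds weight = 59.21/97.2 = 0.6092.
Debt contribution = 0.6092 × 3.21% × (1 − 35%) = 1.2710%.
Required equity contribution = 5.61% − 1.2710% = 4.3390%  ⇒  Re = 11.1016%.
CAPM: 11.1016% = 4.05% + β × 4.89%  ⇒  β = 1.4420.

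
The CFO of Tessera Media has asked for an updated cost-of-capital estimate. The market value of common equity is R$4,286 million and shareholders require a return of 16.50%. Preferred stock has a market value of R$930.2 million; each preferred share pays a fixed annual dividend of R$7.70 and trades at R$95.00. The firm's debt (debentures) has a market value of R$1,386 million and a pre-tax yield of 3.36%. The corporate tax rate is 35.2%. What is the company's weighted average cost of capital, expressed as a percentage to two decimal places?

Cost of preferred: Rp = 7.7 / 95.0 = 8.1053%.
Total capital V = 4286 + 930.2 + 1386 = 6602.2.
Equity: weight = 4286/6602.2 = 0.6492; cost = 16.5%.
Preferred: weight = 930.2/6602.2 = 0.1409; cost = 8.1053%.
Debentures: weight = 1386/6602.2 = 0.2099; after-tax cost = 3.36% × (1 − 35.2%) = 2.1773%.
WACC = 0.6492 × 16.5000% + 0.1409 × 8.1053% + 0.2099 × 2.1773% = 12.3105%.

12.31%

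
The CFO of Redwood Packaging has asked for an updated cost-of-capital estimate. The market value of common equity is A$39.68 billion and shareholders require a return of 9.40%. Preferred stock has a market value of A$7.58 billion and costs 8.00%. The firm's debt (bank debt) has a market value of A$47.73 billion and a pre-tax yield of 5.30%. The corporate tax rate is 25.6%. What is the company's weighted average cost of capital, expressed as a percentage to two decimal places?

Total capital V = 39.68 + 7.58 + 47.73 = 94.99.
Equity: weight = 39.68/94.99 = 0.4177; cost = 9.4%.
Preferred: weight = 7.58/94.99 = 0.0798; cost = 8%.
Bank debt: weight = 47.73/94.99 = 0.5025; after-tax cost = 5.3% × (1 − 25.6%) = 3.9432%.
WACC = 0.4177 × 9.4000% + 0.0798 × 8.0000% + 0.5025 × 3.9432% = 6.5464%.

6.55%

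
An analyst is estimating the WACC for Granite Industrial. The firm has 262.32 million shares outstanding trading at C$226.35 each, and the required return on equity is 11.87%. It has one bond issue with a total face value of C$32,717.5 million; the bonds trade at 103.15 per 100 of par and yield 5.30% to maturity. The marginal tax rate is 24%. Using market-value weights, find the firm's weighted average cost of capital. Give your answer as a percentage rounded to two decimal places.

Market value of equity E = 226.35 × 262.32m = 59376.132m. Market value of debt D = 32717.5m × 103.15/100 = 33748.10125m.
Total capital V = 59376.132 + 33748.10125 = 93124.23325.
Equity: weight = 59376.132/93124.23325 = 0.6376; cost = 11.87%.
Bonds outstanding: weight = 33748.10125/93124.23325 = 0.3624; after-tax cost = 5.3% × (1 − 24%) = 4.0280%.
WACC = 0.6376 × 11.8700% + 0.3624 × 4.0280% = 9.0281%.

9.03%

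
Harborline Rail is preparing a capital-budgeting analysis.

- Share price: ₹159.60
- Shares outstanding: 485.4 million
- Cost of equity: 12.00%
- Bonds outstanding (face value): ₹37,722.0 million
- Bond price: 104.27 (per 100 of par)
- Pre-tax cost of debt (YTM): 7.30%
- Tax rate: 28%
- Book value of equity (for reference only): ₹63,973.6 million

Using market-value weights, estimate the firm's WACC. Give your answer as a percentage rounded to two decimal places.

Market value of equity E = 159.6 × 485.4m = 77469.84m. Market value of debt D = 37722m × 104.27/100 = 39332.7294m.
Total capital V = 77469.84 + 39332.7294 = 116802.5694.
Equity: weight = 77469.84/116802.5694 = 0.6633; cost = 12%.
Bonds outstanding: weight = 39332.7294/116802.5694 = 0.3367; after-tax cost = 7.3% × (1 − 28%) = 5.2560%.
WACC = 0.6633 × 12.0000% + 0.3367 × 5.2560% = 9.7290%.

9.73%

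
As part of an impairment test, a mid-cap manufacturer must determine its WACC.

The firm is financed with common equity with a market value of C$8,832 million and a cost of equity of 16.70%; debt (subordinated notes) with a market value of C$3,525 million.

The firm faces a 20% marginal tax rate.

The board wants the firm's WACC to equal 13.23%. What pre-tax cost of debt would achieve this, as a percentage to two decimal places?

Total capital V = 8832 + 3525 = 12357.
Equity weight = 8832/12357 = 0.7147.
Subordinated notes weight = 3525/12357 = 0.2853.
Equity contribution = 0.7147 × 16.7% = 11.9361%.
Remaining for debt = 13.23% − 11.9361% = 1.2939%.
Rd × (1 − 20%) × 0.2853 = 1.2939%  ⇒  Rd = 5.6698%.

5.67%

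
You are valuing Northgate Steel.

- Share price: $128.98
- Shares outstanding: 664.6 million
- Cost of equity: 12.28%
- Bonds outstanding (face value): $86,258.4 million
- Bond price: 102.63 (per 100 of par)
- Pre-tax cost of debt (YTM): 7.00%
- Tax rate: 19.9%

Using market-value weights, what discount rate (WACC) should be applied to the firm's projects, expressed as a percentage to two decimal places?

8.89%

Market value of equity E = 128.98 × 664.6m = 85720.108m. Market value of debt D = 86258.4m × 102.63/100 = 88526.99592m.
Total capital V = 85720.108 + 88526.99592 = 174247.10392.
Equity: weight = 85720.108/174247.10392 = 0.4919; cost = 12.28%.
Bonds outstanding: weight = 88526.99592/174247.10392 = 0.5081; after-tax cost = 7% × (1 − 19.9%) = 5.6070%.
WACC = 0.4919 × 12.2800% + 0.5081 × 5.6070% = 8.8898%.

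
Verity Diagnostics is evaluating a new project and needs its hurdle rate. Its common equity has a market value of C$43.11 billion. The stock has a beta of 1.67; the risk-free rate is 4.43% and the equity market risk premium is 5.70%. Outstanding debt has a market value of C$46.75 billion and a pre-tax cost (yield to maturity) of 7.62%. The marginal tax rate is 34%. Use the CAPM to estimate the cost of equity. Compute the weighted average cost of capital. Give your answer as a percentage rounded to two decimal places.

9.31%

Cost of equity via CAPM: Re = 4.43% + 1.67 × 5.7% = 13.9490%.
Total capital V = 43.11 + 46.75 = 89.86.
Equity: weight = 43.11/89.86 = 0.4797; cost = 13.949%.
Debt: weight = 46.75/89.86 = 0.5203; after-tax cost = 7.62% × (1 − 34%) = 5.0292%.
WACC = 0.4797 × 13.9490% + 0.5203 × 5.0292% = 9.3084%.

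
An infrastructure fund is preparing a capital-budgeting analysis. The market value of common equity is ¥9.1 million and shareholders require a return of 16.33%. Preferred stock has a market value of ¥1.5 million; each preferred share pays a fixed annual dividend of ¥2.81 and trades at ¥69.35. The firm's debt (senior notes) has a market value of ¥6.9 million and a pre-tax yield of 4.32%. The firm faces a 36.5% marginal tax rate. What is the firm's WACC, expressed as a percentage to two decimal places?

9.92%

Cost of preferred: Rp = 2.81 / 69.35 = 4.0519%.
Total capital V = 9.1 + 1.5 + 6.9 = 17.5.
Equity: weight = 9.1/17.5 = 0.5200; cost = 16.33%.
Preferred: weight = 1.5/17.5 = 0.0857; cost = 4.0519%.
Senior notes: weight = 6.9/17.5 = 0.3943; after-tax cost = 4.32% × (1 − 36.5%) = 2.7432%.
WACC = 0.5200 × 16.3300% + 0.0857 × 4.0519% + 0.3943 × 2.7432% = 9.9205%.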